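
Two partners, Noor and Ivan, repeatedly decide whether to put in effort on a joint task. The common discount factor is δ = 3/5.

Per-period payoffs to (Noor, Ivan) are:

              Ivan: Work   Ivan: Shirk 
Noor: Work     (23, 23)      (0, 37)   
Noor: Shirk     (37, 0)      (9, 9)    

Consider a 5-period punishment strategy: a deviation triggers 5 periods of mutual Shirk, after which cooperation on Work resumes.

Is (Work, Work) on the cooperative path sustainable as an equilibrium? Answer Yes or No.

Yes

A one-shot deviation gives 37 now, then 9 for 5 periods, then back to 23.
Gain from deviating: (37−23) today; loss: (23−9) in each of the next 5 periods.
No-deviation condition: (23−9)(δ+…+δ^5) ≥ 37−23, i.e. δ+…+δ^5 ≥ 1.
At δ = 3/5: δ+…+δ^5 = 1.3834 ≥ 1.0000.
So cooperation is sustainable.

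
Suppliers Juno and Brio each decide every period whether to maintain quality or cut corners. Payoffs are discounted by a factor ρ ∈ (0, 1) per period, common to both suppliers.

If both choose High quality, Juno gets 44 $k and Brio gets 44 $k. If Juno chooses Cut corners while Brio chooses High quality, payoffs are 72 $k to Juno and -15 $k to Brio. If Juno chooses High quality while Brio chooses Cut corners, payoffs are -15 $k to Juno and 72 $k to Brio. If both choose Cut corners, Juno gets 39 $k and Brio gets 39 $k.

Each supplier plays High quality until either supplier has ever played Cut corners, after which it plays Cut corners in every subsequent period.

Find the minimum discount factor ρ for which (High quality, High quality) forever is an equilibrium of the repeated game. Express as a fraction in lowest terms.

28/33

Under grim trigger the critical discount factor is (T−C)/(T−P) with T = 72, C = 44, P = 39.
ρ* = (72−44)/(72−39) = 28/33.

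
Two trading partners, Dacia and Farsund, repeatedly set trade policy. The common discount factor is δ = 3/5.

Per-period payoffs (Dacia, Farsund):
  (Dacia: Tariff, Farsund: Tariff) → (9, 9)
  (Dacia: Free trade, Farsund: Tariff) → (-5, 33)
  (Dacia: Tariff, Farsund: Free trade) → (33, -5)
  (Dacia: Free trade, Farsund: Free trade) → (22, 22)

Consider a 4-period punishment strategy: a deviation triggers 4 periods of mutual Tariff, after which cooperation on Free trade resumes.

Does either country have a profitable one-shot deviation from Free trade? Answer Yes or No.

No

A one-shot deviation gives 33 now, then 9 for 4 periods, then back to 22.
Gain from deviating: (33−22) today; loss: (22−9) in each of the next 4 periods.
No-deviation condition: (22−9)(δ+…+δ^4) ≥ 33−22, i.e. δ+…+δ^4 ≥ 11/13.
At δ = 3/5: δ+…+δ^4 = 1.3056 ≥ 0.8462.
So cooperation is sustainable.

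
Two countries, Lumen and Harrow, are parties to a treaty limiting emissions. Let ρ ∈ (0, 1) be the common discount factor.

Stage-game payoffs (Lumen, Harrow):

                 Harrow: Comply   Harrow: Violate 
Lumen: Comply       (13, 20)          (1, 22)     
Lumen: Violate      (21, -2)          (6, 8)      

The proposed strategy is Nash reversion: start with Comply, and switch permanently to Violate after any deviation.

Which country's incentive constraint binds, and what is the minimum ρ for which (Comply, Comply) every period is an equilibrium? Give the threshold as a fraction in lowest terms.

Lumen; ρ ≥ 8/15

Lumen's threshold: (21−13)/(21−6) = 8/15.
Harrow's threshold: (22−20)/(22−8) = 1/7.
8/15 > 1/7, so Lumen binds and ρ* = 8/15.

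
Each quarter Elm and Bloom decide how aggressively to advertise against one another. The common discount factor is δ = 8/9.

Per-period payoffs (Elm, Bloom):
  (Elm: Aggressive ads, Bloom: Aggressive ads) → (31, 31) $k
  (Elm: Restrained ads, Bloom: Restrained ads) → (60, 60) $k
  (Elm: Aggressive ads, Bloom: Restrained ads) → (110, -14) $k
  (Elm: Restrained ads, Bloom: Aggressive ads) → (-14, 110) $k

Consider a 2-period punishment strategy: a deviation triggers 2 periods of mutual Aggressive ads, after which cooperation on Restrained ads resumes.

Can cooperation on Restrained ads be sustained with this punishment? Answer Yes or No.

No

A one-shot deviation gives 110 now, then 31 for 2 periods, then back to 60.
Gain from deviating: (110−60) today; loss: (60−31) in each of the next 2 periods.
No-deviation condition: (60−31)(δ+…+δ^2) ≥ 110−60, i.e. δ+…+δ^2 ≥ 50/29.
At δ = 8/9: δ+…+δ^2 = 1.6790 < 1.7241.
So cooperation is not sustainable.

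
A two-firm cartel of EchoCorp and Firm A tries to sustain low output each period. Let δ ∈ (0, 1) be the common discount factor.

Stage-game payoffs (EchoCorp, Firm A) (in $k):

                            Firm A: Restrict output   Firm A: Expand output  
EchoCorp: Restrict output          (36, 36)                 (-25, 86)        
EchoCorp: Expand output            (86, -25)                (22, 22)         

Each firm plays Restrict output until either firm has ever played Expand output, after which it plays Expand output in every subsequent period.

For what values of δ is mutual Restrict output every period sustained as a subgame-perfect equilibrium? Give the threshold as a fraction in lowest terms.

Under grim trigger the critical discount factor is (T−C)/(T−P) with T = 86, C = 36, P = 22.
δ* = (86−36)/(86−22) = 50/64 = 25/32.

25/32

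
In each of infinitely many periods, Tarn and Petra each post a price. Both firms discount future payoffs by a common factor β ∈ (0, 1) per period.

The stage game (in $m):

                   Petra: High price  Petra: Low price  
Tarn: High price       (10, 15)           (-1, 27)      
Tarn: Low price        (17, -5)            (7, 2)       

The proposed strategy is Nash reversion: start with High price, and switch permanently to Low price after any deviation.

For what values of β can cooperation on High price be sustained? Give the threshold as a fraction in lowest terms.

7/10

Tarn: cooperation gives 10 each period; deviation gives 17 once then 7 forever.
  10/(1−β) ≥ 17 + 7β/(1−β) ⇒ β ≥ 7/10.
Petra: cooperation gives 15 each period; deviation gives 27 once then 2 forever.
  β ≥ 12/25.
Both must hold, so the binding constraint is Tarn's: β ≥ 7/10.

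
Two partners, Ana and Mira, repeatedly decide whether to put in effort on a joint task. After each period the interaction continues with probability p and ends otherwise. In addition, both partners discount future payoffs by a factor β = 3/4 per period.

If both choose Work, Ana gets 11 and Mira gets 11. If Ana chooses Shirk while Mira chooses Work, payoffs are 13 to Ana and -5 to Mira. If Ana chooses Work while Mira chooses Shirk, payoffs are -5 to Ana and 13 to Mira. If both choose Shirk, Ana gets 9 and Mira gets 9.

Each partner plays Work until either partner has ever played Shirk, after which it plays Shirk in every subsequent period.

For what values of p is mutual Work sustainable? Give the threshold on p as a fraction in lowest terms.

Expected continuation weight on next period's payoff is β·p = 3/4·p, which plays the role of the discount factor.
Cooperation requires 3/4·p ≥ (13−11)/(13−9) = 1/2, hence p ≥ 2/3.

2/3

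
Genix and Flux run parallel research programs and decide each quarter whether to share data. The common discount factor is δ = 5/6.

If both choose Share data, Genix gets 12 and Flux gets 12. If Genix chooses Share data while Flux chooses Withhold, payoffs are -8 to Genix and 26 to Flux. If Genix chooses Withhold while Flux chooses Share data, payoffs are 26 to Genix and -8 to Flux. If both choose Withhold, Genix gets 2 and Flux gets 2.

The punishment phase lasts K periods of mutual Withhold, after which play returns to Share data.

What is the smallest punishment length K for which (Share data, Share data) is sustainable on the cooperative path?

No profitable deviation requires (12−2)(δ+…+δ^K) ≥ 26−12, i.e. δ+…+δ^K ≥ 7/5 ≈ 1.4000.
With δ = 5/6, the partial sums are K=1: 0.8333, K=2: 1.5278.
K = 2 is the first length at which the sum reaches 1.4000.

2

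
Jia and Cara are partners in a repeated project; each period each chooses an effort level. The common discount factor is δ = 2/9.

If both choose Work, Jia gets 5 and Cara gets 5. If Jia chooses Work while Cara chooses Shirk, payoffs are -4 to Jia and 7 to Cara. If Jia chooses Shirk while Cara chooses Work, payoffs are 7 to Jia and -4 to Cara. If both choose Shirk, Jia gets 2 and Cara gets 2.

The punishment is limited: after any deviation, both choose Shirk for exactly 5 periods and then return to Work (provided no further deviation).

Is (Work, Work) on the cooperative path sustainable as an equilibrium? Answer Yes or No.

No

IC: δ+…+δ^5 ≥ (7−5)/(5−2) = 2/3.
At δ = 2/9: partial sum = 0.2856 < 0.6667. Cooperation not sustainable.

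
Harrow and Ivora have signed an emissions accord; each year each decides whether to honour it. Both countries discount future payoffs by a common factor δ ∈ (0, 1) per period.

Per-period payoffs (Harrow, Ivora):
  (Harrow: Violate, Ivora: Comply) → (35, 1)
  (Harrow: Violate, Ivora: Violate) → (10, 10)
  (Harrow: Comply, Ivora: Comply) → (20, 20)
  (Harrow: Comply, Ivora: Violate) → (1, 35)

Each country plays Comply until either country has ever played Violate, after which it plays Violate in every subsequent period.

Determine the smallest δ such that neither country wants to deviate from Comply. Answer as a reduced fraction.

20/(1−δ) ≥ 35 + 10δ/(1−δ)
20 ≥ 35 − 25δ
δ ≥ 15/25 = 3/5.

3/5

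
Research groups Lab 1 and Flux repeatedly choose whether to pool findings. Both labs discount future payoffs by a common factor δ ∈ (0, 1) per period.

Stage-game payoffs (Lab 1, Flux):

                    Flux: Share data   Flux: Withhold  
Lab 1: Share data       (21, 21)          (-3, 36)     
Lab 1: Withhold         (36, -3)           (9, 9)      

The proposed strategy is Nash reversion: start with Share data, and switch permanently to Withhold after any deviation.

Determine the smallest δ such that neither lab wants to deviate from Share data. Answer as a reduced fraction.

21/(1−δ) ≥ 36 + 9δ/(1−δ)
21 ≥ 36 − 27δ
δ ≥ 15/27 = 5/9.

5/9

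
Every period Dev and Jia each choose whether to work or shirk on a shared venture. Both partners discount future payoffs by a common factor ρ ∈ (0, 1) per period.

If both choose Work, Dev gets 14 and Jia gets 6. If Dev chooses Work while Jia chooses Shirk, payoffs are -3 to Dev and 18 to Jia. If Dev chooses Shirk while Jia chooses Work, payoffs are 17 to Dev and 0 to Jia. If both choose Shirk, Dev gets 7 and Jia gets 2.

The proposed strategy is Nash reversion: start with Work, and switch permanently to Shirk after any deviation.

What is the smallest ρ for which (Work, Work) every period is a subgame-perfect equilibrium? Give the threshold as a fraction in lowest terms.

For Dev: deviation gain 17−14 = 3, per-period punishment loss 14−7 = 7. IC gives ρ ≥ 3/10.
For Jia: gain 12, loss 4 per period, so ρ ≥ 12/16 = 3/4.
The tighter constraint is Jia's, so cooperation needs ρ ≥ 3/4.

3/4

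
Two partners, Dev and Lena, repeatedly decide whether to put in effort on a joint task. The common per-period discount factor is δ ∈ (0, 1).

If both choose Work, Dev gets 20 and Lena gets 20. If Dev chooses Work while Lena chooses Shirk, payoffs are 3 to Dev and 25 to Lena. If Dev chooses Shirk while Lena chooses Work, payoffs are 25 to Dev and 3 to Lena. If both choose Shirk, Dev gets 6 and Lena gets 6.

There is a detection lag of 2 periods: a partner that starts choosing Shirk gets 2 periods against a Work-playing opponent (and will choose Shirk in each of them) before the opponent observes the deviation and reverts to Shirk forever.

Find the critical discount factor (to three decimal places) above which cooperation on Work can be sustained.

0.513

A deviator earns 25 for 2 periods, then 6 forever; cooperating earns 20 forever. Multiplying the IC by (1−δ):
20 ≥ 25(1−δ^2) + 6δ^2, so 19·δ^2 ≥ 5 and δ^2 ≥ 5/19.
δ ≥ (5/19)^(1/2) ≈ 0.513.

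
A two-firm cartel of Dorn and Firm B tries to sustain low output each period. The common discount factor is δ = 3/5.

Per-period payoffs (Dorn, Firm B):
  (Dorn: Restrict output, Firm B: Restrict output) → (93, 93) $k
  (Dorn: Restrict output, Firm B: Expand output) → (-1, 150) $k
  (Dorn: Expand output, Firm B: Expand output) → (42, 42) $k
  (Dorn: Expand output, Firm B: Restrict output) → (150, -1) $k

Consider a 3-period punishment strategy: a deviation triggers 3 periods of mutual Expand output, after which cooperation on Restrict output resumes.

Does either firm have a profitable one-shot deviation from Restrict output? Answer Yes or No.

IC: δ+…+δ^3 ≥ (150−93)/(93−42) = 19/17.
At δ = 3/5: partial sum = 1.1760 ≥ 1.1176. Cooperation sustainable.

No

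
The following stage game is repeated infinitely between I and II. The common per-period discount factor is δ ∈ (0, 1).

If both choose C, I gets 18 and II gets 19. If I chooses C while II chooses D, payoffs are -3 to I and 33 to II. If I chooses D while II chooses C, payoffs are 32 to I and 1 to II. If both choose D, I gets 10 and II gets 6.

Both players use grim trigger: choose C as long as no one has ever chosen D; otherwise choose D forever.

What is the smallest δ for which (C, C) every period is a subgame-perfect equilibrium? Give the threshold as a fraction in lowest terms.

7/11

I: cooperation gives 18 each period; deviation gives 32 once then 10 forever.
  18/(1−δ) ≥ 32 + 10δ/(1−δ) ⇒ δ ≥ 14/22 = 7/11.
II: cooperation gives 19 each period; deviation gives 33 once then 6 forever.
  δ ≥ 14/27.
Both must hold, so the binding constraint is I's: δ ≥ 7/11.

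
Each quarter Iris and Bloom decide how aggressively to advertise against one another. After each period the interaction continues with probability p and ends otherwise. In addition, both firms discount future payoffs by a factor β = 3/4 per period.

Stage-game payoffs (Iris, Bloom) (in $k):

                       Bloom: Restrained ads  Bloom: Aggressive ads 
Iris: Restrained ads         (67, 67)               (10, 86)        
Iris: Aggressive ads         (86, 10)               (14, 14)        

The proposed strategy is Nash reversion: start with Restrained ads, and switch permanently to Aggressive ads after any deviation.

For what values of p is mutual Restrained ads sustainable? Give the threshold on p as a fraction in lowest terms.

With continuation probability p and discount β, the effective per-period discount factor is βp.
Grim-trigger IC: βp ≥ (86−67)/(86−14) = 19/72.
So p ≥ (19/72)/(3/4) = 19/54.

19/54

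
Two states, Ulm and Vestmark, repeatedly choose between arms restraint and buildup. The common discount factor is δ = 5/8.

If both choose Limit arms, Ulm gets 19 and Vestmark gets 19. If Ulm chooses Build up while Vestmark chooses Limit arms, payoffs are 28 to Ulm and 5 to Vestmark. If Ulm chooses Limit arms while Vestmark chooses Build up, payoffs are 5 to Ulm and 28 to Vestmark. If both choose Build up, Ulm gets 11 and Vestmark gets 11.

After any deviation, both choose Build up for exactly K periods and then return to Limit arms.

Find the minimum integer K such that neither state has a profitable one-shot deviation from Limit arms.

3

Need Σ_{k=1}^{K} δ^k ≥ (28−19)/(19−11) = 1.1250 at δ = 5/8.
At K = 2 the sum is 1.0156 < 1.1250; at K = 3 it is 1.2598 ≥ 1.1250.
So the minimum punishment length is K = 3.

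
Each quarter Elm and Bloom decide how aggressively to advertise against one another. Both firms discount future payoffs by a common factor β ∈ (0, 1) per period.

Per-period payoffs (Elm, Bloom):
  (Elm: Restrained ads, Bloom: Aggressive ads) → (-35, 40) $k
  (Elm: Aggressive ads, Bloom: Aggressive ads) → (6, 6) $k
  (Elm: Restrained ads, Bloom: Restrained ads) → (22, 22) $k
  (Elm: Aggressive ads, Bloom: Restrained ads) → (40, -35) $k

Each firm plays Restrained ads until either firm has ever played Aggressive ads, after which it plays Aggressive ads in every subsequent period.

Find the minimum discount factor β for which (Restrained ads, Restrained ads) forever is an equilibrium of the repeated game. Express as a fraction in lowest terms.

9/17

Under grim trigger the critical discount factor is (T−C)/(T−P) with T = 40, C = 22, P = 6.
β* = (40−22)/(40−6) = 18/34 = 9/17.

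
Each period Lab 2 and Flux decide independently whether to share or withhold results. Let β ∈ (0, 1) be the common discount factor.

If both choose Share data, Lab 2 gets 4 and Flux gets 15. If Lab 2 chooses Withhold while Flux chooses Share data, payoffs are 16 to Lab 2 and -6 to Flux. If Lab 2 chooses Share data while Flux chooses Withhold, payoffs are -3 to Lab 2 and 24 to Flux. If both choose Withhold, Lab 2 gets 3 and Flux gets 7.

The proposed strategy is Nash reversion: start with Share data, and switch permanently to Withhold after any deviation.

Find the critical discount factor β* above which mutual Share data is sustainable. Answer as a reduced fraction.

12/13

Lab 2's threshold: (16−4)/(16−3) = 12/13.
Flux's threshold: (24−15)/(24−7) = 9/17.
12/13 > 9/17, so Lab 2 binds and β* = 12/13.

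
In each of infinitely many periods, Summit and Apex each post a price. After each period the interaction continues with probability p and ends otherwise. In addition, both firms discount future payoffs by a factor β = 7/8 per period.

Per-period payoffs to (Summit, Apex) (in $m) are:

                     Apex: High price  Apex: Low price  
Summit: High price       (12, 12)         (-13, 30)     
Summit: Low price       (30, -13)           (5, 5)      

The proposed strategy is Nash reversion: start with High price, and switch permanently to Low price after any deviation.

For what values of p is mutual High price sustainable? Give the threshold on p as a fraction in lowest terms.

144/175

With continuation probability p and discount β, the effective per-period discount factor is βp.
Grim-trigger IC: βp ≥ (30−12)/(30−5) = 18/25.
So p ≥ (18/25)/(7/8) = 144/175.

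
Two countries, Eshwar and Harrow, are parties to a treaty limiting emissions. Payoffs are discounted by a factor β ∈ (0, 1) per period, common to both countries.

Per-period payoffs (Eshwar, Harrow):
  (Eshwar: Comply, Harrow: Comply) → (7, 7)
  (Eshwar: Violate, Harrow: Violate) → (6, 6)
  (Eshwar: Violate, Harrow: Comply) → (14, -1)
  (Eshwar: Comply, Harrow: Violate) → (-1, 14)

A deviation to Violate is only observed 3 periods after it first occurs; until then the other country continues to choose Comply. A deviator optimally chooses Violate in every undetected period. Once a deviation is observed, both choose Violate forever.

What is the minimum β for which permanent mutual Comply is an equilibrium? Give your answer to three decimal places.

Deviating for the 3 undetected periods gains 14−7 = 7 per period over cooperation, then loses 7−6 = 1 per period forever once punishment starts.
Gain: 7(1 + β + … + β^2); loss: 1·β^3/(1−β).
No profitable deviation ⇔ 7(1−β^3) ≤ 1·β^3, i.e. β^3 ≥ 7/(7+1) = 7/8.
Hence β ≥ (7/8)^(1/3) ≈ 0.956.

0.956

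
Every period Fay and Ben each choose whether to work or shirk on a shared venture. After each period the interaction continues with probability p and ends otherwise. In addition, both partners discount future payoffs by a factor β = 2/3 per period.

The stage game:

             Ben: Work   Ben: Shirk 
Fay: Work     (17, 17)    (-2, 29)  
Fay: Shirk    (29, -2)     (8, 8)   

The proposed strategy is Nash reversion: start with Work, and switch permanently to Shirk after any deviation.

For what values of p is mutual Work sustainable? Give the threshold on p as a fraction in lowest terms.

With continuation probability p and discount β, the effective per-period discount factor is βp.
Grim-trigger IC: βp ≥ (29−17)/(29−8) = 4/7.
So p ≥ (4/7)/(2/3) = 6/7.

6/7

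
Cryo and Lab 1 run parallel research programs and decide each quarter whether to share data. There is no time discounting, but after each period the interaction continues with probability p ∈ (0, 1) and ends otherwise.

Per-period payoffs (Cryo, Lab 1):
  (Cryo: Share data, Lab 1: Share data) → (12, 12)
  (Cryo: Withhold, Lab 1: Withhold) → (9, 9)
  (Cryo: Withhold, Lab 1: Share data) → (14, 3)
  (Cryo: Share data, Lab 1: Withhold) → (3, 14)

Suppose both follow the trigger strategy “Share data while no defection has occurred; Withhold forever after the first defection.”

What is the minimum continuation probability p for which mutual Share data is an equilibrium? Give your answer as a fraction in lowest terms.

2/5

With no time discounting, the continuation probability p plays the role of the discount factor.
Grim-trigger IC: 12/(1−p) ≥ 14 + 9p/(1−p) ⇒ p ≥ (14−12)/(14−9) = 2/5.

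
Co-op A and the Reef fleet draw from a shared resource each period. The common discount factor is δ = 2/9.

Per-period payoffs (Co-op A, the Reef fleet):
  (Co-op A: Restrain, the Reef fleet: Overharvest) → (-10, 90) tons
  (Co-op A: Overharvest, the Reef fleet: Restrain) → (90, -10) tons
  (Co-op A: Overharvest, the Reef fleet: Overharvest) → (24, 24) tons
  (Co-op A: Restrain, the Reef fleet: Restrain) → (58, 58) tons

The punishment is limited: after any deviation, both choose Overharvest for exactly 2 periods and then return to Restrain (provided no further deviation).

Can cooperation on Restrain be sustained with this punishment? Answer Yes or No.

No

IC: δ+…+δ^2 ≥ (90−58)/(58−24) = 16/17.
At δ = 2/9: partial sum = 0.2716 < 0.9412. Cooperation not sustainable.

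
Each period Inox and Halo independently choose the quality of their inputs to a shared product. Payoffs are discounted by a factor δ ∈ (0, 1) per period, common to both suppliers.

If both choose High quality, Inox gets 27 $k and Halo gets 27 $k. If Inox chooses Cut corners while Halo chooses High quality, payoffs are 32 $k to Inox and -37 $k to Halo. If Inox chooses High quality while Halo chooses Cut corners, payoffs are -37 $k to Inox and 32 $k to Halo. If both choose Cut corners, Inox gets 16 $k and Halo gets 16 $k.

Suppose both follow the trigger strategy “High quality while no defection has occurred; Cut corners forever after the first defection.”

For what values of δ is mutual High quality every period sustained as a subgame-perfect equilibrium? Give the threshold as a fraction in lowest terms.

5/16

Under grim trigger the critical discount factor is (T−C)/(T−P) with T = 32, C = 27, P = 16.
δ* = (32−27)/(32−16) = 5/16.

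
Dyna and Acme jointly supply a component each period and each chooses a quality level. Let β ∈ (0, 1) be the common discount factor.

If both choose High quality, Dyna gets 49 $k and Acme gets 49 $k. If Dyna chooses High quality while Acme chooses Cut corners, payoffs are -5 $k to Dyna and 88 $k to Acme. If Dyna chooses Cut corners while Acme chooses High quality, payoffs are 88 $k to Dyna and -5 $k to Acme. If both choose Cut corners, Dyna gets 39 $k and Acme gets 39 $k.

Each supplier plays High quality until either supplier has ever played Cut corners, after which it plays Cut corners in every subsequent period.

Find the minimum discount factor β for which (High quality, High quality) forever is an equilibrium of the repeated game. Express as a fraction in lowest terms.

49/(1−β) ≥ 88 + 39β/(1−β)
49 ≥ 88 − 49β
β ≥ 39/49.

39/49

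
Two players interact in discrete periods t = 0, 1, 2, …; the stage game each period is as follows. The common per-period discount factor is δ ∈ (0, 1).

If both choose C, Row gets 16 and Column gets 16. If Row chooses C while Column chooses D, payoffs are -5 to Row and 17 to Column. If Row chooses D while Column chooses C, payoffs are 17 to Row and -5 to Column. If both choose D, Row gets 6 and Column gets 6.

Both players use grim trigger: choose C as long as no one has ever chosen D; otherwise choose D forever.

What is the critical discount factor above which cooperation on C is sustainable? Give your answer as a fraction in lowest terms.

1/11

Under grim trigger the critical discount factor is (T−C)/(T−P) with T = 17, C = 16, P = 6.
δ* = (17−16)/(17−6) = 1/11.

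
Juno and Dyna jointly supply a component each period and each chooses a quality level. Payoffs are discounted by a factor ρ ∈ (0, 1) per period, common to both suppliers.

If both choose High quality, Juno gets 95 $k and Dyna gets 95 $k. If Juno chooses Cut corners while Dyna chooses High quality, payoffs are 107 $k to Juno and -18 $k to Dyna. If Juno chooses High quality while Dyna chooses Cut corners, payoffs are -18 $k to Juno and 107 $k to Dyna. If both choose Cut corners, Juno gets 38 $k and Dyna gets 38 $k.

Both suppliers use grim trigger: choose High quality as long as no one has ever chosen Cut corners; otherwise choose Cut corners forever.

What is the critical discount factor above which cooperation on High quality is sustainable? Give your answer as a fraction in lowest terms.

4/23

One-period gain from deviating is 107 − 95 = 12. The loss is 95 − 38 = 57 in every subsequent period, with present value 57·ρ/(1−ρ).
Deviation is unprofitable when 57·ρ/(1−ρ) ≥ 12, i.e. ρ/(1−ρ) ≥ 4/19.
Equivalently ρ ≥ 12/(12+57) = 4/23.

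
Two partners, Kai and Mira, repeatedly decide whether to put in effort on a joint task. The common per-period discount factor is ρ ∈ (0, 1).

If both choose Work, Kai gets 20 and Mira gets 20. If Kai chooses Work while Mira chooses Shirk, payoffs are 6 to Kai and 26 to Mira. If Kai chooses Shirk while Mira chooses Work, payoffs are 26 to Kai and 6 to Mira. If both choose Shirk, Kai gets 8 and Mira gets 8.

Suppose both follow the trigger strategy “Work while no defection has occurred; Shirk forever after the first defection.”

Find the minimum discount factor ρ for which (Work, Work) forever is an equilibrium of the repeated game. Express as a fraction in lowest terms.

1/3

Under grim trigger the critical discount factor is (T−C)/(T−P) with T = 26, C = 20, P = 8.
ρ* = (26−20)/(26−8) = 6/18 = 1/3.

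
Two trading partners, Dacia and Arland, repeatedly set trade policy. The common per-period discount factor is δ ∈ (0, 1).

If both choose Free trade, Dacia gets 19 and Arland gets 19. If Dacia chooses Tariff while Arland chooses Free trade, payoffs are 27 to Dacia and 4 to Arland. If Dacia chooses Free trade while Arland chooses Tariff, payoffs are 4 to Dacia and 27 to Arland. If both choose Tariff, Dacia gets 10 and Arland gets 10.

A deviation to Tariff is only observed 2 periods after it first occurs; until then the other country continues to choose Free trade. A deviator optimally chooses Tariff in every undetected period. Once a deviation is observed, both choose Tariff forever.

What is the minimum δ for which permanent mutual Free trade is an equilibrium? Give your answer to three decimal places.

0.686

The best deviation is to choose Tariff for all 2 undetected periods, earning 27 each, then 10 forever once detected.
Deviation value: 27(1−δ^2)/(1−δ) + 10δ^2/(1−δ); cooperation value: 19/(1−δ).
IC: 19 ≥ 27(1−δ^2) + 10δ^2 = 27 − 17δ^2.
So δ^2 ≥ 8/17, giving δ ≥ (8/17)^(1/2) ≈ 0.686.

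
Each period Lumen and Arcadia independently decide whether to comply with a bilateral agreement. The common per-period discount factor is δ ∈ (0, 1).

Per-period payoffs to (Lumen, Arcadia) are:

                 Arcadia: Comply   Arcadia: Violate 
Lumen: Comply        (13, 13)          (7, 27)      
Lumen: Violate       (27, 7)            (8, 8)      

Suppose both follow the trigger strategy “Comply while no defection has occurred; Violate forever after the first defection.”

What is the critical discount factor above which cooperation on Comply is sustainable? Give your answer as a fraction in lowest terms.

One-period gain from deviating is 27 − 13 = 14. The loss is 13 − 8 = 5 in every subsequent period, with present value 5·δ/(1−δ).
Deviation is unprofitable when 5·δ/(1−δ) ≥ 14, i.e. δ/(1−δ) ≥ 14/5.
Equivalently δ ≥ 14/(14+5) = 14/19.

14/19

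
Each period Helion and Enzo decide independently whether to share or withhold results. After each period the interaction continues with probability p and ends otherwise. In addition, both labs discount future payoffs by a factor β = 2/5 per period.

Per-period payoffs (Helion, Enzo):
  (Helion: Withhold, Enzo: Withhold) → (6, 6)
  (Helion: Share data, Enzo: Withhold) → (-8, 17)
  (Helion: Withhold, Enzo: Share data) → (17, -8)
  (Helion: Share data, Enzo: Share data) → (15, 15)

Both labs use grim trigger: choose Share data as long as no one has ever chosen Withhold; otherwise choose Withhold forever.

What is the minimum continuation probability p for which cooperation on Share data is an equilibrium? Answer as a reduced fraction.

Expected continuation weight on next period's payoff is β·p = 2/5·p, which plays the role of the discount factor.
Cooperation requires 2/5·p ≥ (17−15)/(17−6) = 2/11, hence p ≥ 5/11.

5/11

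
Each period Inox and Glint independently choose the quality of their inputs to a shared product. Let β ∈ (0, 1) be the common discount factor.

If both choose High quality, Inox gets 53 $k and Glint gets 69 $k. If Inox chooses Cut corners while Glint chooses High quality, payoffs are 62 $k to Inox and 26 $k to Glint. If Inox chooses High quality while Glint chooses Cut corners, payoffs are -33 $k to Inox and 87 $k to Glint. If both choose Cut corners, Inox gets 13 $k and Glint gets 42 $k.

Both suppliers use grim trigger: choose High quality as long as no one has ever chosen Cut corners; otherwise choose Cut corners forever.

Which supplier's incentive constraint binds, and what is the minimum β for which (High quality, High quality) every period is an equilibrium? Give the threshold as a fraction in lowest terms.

Glint; β ≥ 2/5

Inox: cooperation gives 53 each period; deviation gives 62 once then 13 forever.
  53/(1−β) ≥ 62 + 13β/(1−β) ⇒ β ≥ 9/49.
Glint: cooperation gives 69 each period; deviation gives 87 once then 42 forever.
  β ≥ 18/45 = 2/5.
Both must hold, so the binding constraint is Glint's: β ≥ 2/5.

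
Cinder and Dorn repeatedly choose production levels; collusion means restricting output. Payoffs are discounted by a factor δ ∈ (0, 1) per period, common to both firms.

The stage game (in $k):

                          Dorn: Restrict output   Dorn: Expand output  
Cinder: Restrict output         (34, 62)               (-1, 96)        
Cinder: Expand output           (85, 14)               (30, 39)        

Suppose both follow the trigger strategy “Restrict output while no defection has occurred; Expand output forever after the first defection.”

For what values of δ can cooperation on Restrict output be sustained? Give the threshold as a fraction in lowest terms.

51/55

Cinder's threshold: (85−34)/(85−30) = 51/55.
Dorn's threshold: (96−62)/(96−39) = 34/57.
51/55 > 34/57, so Cinder binds and δ* = 51/55.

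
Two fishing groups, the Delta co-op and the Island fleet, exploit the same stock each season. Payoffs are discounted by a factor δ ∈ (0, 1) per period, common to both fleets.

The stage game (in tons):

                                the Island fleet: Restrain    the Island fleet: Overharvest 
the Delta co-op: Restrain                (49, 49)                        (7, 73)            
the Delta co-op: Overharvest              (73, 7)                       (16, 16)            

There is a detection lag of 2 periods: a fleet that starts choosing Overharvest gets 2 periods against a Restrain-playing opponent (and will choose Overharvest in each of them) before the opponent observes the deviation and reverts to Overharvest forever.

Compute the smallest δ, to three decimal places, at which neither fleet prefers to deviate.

0.649

The best deviation is to choose Overharvest for all 2 undetected periods, earning 73 each, then 16 forever once detected.
Deviation value: 73(1−δ^2)/(1−δ) + 16δ^2/(1−δ); cooperation value: 49/(1−δ).
IC: 49 ≥ 73(1−δ^2) + 16δ^2 = 73 − 57δ^2.
So δ^2 ≥ 24/57 = 8/19, giving δ ≥ (8/19)^(1/2) ≈ 0.649.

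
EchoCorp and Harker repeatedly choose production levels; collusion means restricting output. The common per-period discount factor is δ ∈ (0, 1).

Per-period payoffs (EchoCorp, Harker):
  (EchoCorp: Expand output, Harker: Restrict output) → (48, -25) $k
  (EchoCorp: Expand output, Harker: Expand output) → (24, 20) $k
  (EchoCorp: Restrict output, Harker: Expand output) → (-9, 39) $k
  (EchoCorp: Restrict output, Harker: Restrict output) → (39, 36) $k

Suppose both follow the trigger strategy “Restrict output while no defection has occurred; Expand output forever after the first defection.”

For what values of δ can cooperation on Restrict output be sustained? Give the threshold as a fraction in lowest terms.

3/8

EchoCorp: cooperation gives 39 each period; deviation gives 48 once then 24 forever.
  39/(1−δ) ≥ 48 + 24δ/(1−δ) ⇒ δ ≥ 9/24 = 3/8.
Harker: cooperation gives 36 each period; deviation gives 39 once then 20 forever.
  δ ≥ 3/19.
Both must hold, so the binding constraint is EchoCorp's: δ ≥ 3/8.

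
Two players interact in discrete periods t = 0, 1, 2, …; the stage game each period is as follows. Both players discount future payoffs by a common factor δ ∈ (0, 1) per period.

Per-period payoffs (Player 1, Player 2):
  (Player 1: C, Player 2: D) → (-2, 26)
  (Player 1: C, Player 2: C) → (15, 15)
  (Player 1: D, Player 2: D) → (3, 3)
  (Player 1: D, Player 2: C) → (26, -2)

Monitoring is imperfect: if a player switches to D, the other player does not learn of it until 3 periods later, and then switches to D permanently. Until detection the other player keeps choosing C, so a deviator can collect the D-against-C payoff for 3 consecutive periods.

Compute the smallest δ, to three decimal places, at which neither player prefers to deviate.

Deviating for the 3 undetected periods gains 26−15 = 11 per period over cooperation, then loses 15−3 = 12 per period forever once punishment starts.
Gain: 11(1 + δ + … + δ^2); loss: 12·δ^3/(1−δ).
No profitable deviation ⇔ 11(1−δ^3) ≤ 12·δ^3, i.e. δ^3 ≥ 11/(11+12) = 11/23.
Hence δ ≥ (11/23)^(1/3) ≈ 0.782.

0.782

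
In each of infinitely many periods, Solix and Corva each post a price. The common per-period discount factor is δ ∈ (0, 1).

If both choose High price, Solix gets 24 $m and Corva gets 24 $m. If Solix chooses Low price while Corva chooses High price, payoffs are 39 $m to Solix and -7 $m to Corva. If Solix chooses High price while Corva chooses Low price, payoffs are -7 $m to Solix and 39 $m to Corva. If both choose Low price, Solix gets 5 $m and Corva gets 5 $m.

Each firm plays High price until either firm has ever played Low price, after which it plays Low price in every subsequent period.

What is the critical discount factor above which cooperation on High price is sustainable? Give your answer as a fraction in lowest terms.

One-period gain from deviating is 39 − 24 = 15. The loss is 24 − 5 = 19 in every subsequent period, with present value 19·δ/(1−δ).
Deviation is unprofitable when 19·δ/(1−δ) ≥ 15, i.e. δ/(1−δ) ≥ 15/19.
Equivalently δ ≥ 15/(15+19) = 15/34.

15/34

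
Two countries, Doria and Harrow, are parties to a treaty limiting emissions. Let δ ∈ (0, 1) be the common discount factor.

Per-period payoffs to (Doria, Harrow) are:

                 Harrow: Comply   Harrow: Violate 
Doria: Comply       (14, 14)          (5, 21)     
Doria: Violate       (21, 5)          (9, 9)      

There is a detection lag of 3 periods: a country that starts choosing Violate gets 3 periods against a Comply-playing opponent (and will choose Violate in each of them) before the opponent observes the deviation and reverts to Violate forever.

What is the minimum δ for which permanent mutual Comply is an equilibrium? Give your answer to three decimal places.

The best deviation is to choose Violate for all 3 undetected periods, earning 21 each, then 9 forever once detected.
Deviation value: 21(1−δ^3)/(1−δ) + 9δ^3/(1−δ); cooperation value: 14/(1−δ).
IC: 14 ≥ 21(1−δ^3) + 9δ^3 = 21 − 12δ^3.
So δ^3 ≥ 7/12, giving δ ≥ (7/12)^(1/3) ≈ 0.836.

0.836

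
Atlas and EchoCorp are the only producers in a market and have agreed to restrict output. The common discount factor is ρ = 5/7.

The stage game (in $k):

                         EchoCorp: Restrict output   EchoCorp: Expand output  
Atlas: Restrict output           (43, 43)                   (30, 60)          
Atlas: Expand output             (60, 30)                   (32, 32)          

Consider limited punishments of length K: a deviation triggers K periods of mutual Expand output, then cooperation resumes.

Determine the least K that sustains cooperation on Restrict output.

3

IC: ρ(1−ρ^K)/(1−ρ) ≥ (60−43)/(43−32) = 17/11.
With ρ = 5/7: need 1 − ρ^K ≥ 17/11·(1−5/7)/(5/7), i.e. ρ^K ≤ 0.3818.
Since (5/7)^2 = 0.5102 and (5/7)^3 = 0.3644, the smallest such K is 3.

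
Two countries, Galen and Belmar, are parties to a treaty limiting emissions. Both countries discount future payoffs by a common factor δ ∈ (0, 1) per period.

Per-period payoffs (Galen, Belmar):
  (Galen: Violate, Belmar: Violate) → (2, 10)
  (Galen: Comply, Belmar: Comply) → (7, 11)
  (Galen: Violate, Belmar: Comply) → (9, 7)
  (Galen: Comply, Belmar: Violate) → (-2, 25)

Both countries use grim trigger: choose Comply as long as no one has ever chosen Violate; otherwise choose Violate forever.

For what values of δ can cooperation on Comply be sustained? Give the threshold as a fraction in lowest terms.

For Galen: deviation gain 9−7 = 2, per-period punishment loss 7−2 = 5. IC gives δ ≥ 2/7.
For Belmar: gain 14, loss 1 per period, so δ ≥ 14/15.
The tighter constraint is Belmar's, so cooperation needs δ ≥ 14/15.

14/15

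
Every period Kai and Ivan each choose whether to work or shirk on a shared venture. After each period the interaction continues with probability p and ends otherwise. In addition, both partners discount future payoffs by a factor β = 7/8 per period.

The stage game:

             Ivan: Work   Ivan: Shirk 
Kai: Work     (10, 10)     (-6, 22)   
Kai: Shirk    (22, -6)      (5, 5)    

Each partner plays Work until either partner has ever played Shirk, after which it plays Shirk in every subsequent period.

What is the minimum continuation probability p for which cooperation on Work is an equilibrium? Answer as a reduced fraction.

96/119

Expected continuation weight on next period's payoff is β·p = 7/8·p, which plays the role of the discount factor.
Cooperation requires 7/8·p ≥ (22−10)/(22−5) = 12/17, hence p ≥ 96/119.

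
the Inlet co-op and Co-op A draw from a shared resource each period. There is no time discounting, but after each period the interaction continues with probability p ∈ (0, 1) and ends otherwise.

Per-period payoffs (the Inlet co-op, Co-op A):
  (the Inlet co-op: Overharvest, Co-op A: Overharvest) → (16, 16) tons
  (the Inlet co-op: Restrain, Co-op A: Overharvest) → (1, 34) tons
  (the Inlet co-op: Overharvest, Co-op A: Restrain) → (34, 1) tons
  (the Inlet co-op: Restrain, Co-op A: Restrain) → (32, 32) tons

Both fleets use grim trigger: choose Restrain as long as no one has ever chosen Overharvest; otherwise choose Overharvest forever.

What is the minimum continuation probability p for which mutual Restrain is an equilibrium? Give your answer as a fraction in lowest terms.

With no time discounting, the continuation probability p plays the role of the discount factor.
Grim-trigger IC: 32/(1−p) ≥ 34 + 16p/(1−p) ⇒ p ≥ (34−32)/(34−16) = 1/9.

1/9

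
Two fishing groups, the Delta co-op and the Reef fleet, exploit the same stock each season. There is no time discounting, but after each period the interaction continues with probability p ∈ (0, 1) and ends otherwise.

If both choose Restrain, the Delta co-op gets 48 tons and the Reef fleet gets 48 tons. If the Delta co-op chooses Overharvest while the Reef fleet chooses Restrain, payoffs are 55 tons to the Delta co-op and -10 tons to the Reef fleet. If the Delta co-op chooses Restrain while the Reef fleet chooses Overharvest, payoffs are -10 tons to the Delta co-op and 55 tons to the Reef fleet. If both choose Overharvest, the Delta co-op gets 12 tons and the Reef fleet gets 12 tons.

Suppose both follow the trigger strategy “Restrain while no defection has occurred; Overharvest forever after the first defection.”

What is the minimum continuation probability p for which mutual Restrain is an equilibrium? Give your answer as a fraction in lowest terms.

7/43

With no time discounting, the continuation probability p plays the role of the discount factor.
Grim-trigger IC: 48/(1−p) ≥ 55 + 12p/(1−p) ⇒ p ≥ (55−48)/(55−12) = 7/43.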